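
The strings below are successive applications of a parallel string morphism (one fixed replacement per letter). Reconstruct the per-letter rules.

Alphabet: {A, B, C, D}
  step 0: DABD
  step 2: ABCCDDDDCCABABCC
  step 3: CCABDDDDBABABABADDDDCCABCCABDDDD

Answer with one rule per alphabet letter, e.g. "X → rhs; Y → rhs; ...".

A->CC, B->AB, C->DD, D->BA

  step 2 ⇒ step 3: ABCCDDDDCCABABCC ⇒ CC·AB·DD·DD·BA·BA·BA·BA·DD·DD·CC·AB·CC·AB·DD·DD
    A ↦ CC
    B ↦ AB
    C ↦ DD
    D ↦ BA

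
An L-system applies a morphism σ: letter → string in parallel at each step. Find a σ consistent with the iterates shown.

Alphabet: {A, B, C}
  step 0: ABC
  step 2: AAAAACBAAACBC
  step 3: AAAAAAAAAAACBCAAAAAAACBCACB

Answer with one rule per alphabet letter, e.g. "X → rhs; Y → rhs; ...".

A->AA, B->C, C->ACB

  step 2 ⇒ step 3: AAAAACBAAACBC ⇒ AA·AA·AA·AA·AA·ACB·C·AA·AA·AA·ACB·C·ACB
    A ↦ AA
    B ↦ C
    C ↦ ACB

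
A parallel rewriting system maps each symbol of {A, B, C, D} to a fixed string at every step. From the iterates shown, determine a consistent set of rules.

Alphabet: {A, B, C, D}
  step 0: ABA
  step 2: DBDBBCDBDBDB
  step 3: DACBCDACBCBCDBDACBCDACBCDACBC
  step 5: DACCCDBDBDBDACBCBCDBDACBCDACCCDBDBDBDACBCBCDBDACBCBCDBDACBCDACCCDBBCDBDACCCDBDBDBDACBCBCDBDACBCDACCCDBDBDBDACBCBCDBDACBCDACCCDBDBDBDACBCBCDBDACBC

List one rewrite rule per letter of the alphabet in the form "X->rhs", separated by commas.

  step 2 ⇒ step 3: DBDBBCDBDBDB ⇒ DAC·BC·DAC·BC·BC·DB·DAC·BC·DAC·BC·DAC·BC
    B ↦ BC
    C ↦ DB
    D ↦ DAC
    A ↦ CC  (constrained at step 0)

A->CC, B->BC, C->DB, D->DAC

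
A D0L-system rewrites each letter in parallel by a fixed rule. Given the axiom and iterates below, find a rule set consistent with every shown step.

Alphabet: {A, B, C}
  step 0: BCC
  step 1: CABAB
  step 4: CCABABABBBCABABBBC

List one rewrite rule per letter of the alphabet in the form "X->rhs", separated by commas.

  step 0 ⇒ step 1: BCC ⇒ C·AB·AB
    B ↦ C
    C ↦ AB
    A ↦ BB  (constrained at step 1)

A->BB, B->C, C->AB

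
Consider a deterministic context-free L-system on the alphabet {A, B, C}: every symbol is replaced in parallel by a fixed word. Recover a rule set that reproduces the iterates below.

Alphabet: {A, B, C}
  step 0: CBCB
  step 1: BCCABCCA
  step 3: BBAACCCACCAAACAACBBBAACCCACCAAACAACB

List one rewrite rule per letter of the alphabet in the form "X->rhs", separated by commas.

A->AAC, B->CCA, C->B

  step 0 ⇒ step 1: CBCB ⇒ B·CCA·B·CCA
    B ↦ CCA
    C ↦ B
    A ↦ AAC  (constrained at step 1)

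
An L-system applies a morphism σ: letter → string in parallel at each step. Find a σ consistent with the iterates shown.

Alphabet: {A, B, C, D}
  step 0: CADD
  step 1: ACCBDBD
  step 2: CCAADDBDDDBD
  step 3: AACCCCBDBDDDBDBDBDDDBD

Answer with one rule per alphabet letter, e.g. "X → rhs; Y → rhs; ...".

  step 2 ⇒ step 3: CCAADDBDDDBD ⇒ A·A·CC·CC·BD·BD·DD·BD·BD·BD·DD·BD
    A ↦ CC
    B ↦ DD
    C ↦ A
    D ↦ BD

A->CC, B->DD, C->A, D->BD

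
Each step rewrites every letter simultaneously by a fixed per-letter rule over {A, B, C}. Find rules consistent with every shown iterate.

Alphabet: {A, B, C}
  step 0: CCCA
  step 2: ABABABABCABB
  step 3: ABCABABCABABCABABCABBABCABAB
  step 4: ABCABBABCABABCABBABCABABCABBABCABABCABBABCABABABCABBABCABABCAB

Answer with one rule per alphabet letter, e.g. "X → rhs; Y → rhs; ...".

A->ABC, B->AB, C->B

  step 3 ⇒ step 4: ABCABABCABABCABABCABBABCABAB ⇒ ABC·AB·B·ABC·AB·ABC·AB·B·ABC·AB·ABC·AB·B·ABC·AB·ABC·AB·B·ABC·AB·AB·ABC·AB·B·ABC·AB·ABC·AB
    A ↦ ABC
    B ↦ AB
    C ↦ B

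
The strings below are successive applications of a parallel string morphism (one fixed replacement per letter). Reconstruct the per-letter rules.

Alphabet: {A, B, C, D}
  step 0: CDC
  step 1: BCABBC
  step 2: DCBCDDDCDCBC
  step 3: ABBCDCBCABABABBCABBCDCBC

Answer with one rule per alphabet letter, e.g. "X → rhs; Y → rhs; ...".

A->DD, B->DC, C->BC, D->AB

  step 2 ⇒ step 3: DCBCDDDCDCBC ⇒ AB·BC·DC·BC·AB·AB·AB·BC·AB·BC·DC·BC
    B ↦ DC
    C ↦ BC
    D ↦ AB
  step 1 ⇒ step 2: BCABBC ⇒ DC·BC·DD·DC·DC·BC
    A ↦ DD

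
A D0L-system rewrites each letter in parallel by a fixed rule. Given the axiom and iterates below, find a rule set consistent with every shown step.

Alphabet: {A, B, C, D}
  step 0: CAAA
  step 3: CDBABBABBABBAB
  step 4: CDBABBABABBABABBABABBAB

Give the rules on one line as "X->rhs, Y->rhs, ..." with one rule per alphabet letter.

A->B, B->AB, C->CD, D->B

  step 3 ⇒ step 4: CDBABBABBABBAB ⇒ CD·B·AB·B·AB·AB·B·AB·AB·B·AB·AB·B·AB
    A ↦ B
    B ↦ AB
    C ↦ CD
    D ↦ B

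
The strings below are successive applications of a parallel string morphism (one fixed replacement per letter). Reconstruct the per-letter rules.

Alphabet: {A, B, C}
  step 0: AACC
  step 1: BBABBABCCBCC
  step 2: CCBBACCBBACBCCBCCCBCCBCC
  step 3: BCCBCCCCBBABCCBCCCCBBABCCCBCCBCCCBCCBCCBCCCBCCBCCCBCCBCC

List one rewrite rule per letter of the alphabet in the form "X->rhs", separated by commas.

  step 2 ⇒ step 3: CCBBACCBBACBCCBCCCBCCBCC ⇒ BCC·BCC·C·C·BBA·BCC·BCC·C·C·BBA·BCC·C·BCC·BCC·C·BCC·BCC·BCC·C·BCC·BCC·C·BCC·BCC
    A ↦ BBA
    B ↦ C
    C ↦ BCC

A->BBA, B->C, C->BCC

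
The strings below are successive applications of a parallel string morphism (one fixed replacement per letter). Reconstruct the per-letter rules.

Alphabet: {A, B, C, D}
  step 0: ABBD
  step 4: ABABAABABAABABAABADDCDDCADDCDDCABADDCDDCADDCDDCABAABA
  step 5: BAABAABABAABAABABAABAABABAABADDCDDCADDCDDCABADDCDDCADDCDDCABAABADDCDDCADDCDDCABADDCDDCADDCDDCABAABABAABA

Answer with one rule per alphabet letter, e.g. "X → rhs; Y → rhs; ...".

A->BA, B->A, C->A, D->DDC

  step 4 ⇒ step 5: ABABAABABAABABAABADDCDDCADDCDDCABADDCDDCADDCDDCABAABA ⇒ BA·A·BA·A·BA·BA·A·BA·A·BA·BA·A·BA·A·BA·BA·A·BA·DDC·DDC·A·DDC·DDC·A·BA·DDC·DDC·A·DDC·DDC·A·BA·A·BA·DDC·DDC·A·DDC·DDC·A·BA·DDC·DDC·A·DDC·DDC·A·BA·A·BA·BA·A·BA
    A ↦ BA
    B ↦ A
    C ↦ A
    D ↦ DDC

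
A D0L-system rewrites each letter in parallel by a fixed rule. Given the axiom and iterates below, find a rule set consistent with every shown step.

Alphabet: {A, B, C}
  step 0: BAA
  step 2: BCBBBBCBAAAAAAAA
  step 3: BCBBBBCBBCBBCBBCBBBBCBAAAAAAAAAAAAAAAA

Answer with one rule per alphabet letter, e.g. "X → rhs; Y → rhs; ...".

A->AA, B->BCB, C->BB

  step 2 ⇒ step 3: BCBBBBCBAAAAAAAA ⇒ BCB·BB·BCB·BCB·BCB·BCB·BB·BCB·AA·AA·AA·AA·AA·AA·AA·AA
    A ↦ AA
    B ↦ BCB
    C ↦ BB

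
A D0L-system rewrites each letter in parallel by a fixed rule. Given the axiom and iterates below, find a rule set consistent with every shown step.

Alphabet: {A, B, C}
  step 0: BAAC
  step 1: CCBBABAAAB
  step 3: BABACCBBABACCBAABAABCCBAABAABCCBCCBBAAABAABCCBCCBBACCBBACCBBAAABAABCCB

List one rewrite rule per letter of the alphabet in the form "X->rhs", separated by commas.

  step 0 ⇒ step 1: BAAC ⇒ CCB·BA·BA·AAB
    A ↦ BA
    B ↦ CCB
    C ↦ AAB

A->BA, B->CCB, C->AAB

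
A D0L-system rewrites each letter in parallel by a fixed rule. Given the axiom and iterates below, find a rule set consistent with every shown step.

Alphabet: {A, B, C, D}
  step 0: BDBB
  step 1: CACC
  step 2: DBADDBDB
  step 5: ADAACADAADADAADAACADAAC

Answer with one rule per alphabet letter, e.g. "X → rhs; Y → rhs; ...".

  step 1 ⇒ step 2: CACC ⇒ DB·AD·DB·DB
    A ↦ AD
    C ↦ DB
  step 0 ⇒ step 1: BDBB ⇒ C·A·C·C
    B ↦ C
  step 0 ⇒ step 1: BDBB ⇒ C·A·C·C
    D ↦ A

A->AD, B->C, C->DB, D->A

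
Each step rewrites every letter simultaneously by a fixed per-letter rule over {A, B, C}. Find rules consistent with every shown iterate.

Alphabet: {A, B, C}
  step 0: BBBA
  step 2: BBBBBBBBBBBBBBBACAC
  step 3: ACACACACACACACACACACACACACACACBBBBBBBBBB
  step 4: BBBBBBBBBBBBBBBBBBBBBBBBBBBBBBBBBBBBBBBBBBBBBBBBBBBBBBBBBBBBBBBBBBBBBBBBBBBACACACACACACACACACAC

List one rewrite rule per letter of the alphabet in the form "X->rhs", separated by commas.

  step 3 ⇒ step 4: ACACACACACACACACACACACACACACACBBBBBBBBBB ⇒ BB·BBB·BB·BBB·BB·BBB·BB·BBB·BB·BBB·BB·BBB·BB·BBB·BB·BBB·BB·BBB·BB·BBB·BB·BBB·BB·BBB·BB·BBB·BB·BBB·BB·BBB·AC·AC·AC·AC·AC·AC·AC·AC·AC·AC
    A ↦ BB
    B ↦ AC
    C ↦ BBB

A->BB, B->AC, C->BBB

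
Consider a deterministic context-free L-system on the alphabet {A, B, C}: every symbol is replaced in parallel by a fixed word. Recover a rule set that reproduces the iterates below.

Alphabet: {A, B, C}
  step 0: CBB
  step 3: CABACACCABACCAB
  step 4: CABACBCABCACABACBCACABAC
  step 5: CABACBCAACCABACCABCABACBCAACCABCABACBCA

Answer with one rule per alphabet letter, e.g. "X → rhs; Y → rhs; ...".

  step 4 ⇒ step 5: CABACBCABCACABACBCACABAC ⇒ CA·B·AC·B·CA·AC·CA·B·AC·CA·B·CA·B·AC·B·CA·AC·CA·B·CA·B·AC·B·CA
    A ↦ B
    B ↦ AC
    C ↦ CA

A->B, B->AC, C->CA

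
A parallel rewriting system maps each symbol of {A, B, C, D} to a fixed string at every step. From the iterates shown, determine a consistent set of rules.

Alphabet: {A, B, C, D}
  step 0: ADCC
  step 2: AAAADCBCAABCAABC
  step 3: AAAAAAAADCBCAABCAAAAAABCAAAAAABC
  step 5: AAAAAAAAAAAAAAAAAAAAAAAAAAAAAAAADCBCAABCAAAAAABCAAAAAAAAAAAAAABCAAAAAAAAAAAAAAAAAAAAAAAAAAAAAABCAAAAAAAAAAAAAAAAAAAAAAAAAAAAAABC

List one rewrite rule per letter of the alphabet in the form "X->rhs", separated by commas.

A->AA, B->AA, C->BC, D->DC

  step 2 ⇒ step 3: AAAADCBCAABCAABC ⇒ AA·AA·AA·AA·DC·BC·AA·BC·AA·AA·AA·BC·AA·AA·AA·BC
    A ↦ AA
    B ↦ AA
    C ↦ BC
    D ↦ DC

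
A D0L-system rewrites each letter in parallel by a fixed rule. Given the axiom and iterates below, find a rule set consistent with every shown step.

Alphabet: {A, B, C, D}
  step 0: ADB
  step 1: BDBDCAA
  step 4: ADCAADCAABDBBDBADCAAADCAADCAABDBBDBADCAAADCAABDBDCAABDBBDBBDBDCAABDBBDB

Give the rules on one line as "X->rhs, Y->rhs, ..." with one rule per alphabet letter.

  step 0 ⇒ step 1: ADB ⇒ BDB·DCA·A
    A ↦ BDB
    B ↦ A
    D ↦ DCA
    C ↦ A  (constrained at step 1)

A->BDB, B->A, C->A, D->DCA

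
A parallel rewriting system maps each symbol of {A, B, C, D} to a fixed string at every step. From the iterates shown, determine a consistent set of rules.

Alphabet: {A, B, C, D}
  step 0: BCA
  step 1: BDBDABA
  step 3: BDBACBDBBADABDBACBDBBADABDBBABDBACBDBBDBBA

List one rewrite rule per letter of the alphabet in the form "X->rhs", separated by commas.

  step 0 ⇒ step 1: BCA ⇒ BDB·DA·BA
    A ↦ BA
    B ↦ BDB
    C ↦ DA
    D ↦ AC  (constrained at step 1)

A->BA, B->BDB, C->DA, D->AC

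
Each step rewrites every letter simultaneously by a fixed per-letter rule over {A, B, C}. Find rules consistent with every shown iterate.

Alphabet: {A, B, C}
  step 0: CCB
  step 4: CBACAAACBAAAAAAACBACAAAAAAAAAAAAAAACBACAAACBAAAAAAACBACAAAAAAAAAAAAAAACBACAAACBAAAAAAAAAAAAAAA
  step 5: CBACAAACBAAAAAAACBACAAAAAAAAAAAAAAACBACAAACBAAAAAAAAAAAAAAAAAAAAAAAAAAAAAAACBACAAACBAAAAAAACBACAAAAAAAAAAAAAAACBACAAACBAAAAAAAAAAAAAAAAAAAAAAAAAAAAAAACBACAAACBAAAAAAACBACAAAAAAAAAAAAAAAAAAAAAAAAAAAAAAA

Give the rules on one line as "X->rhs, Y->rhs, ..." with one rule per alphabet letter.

A->AA, B->CA, C->CBA

  step 4 ⇒ step 5: CBACAAACBAAAAAAACBACAAAAAAAAAAAAAAACBACAAACBAAAAAAACBACAAAAAAAAAAAAAAACBACAAACBAAAAAAAAAAAAAAA ⇒ CBA·CA·AA·CBA·AA·AA·AA·CBA·CA·AA·AA·AA·AA·AA·AA·AA·CBA·CA·AA·CBA·AA·AA·AA·AA·AA·AA·AA·AA·AA·AA·AA·AA·AA·AA·AA·CBA·CA·AA·CBA·AA·AA·AA·CBA·CA·AA·AA·AA·AA·AA·AA·AA·CBA·CA·AA·CBA·AA·AA·AA·AA·AA·AA·AA·AA·AA·AA·AA·AA·AA·AA·AA·CBA·CA·AA·CBA·AA·AA·AA·CBA·CA·AA·AA·AA·AA·AA·AA·AA·AA·AA·AA·AA·AA·AA·AA·AA
    A ↦ AA
    B ↦ CA
    C ↦ CBA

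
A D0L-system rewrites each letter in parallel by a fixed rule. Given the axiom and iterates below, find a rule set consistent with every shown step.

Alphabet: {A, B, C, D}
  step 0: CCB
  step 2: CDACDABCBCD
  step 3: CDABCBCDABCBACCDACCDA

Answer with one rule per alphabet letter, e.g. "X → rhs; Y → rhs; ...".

  step 2 ⇒ step 3: CDACDABCBCD ⇒ CD·A·BCB·CD·A·BCB·AC·CD·AC·CD·A
    A ↦ BCB
    B ↦ AC
    C ↦ CD
    D ↦ A

A->BCB, B->AC, C->CD, D->A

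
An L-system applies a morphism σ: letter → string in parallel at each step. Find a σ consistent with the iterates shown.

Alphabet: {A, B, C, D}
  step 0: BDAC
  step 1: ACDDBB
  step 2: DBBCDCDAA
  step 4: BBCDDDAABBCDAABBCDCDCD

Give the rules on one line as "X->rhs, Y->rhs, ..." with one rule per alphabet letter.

  step 1 ⇒ step 2: ACDDBB ⇒ D·BB·CD·CD·A·A
    A ↦ D
    B ↦ A
    C ↦ BB
    D ↦ CD

A->D, B->A, C->BB, D->CD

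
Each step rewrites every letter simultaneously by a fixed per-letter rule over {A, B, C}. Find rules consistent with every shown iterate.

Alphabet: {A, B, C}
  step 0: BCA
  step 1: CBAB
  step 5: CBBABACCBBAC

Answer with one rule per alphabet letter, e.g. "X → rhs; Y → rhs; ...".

A->B, B->C, C->BA

  step 0 ⇒ step 1: BCA ⇒ C·BA·B
    A ↦ B
    B ↦ C
    C ↦ BA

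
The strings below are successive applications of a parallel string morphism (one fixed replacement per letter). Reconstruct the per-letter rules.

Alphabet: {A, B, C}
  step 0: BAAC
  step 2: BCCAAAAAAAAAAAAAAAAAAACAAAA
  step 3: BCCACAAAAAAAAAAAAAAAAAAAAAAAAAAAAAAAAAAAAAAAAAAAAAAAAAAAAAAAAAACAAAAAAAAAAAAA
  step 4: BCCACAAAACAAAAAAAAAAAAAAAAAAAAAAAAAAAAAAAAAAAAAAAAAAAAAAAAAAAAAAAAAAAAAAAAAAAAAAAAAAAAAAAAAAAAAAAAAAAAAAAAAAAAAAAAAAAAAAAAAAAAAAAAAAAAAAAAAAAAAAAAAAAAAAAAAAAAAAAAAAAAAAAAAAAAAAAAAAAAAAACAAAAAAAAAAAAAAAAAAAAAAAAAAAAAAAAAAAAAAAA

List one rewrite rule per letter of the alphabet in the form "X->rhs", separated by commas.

A->AAA, B->BC, C->CA

  step 3 ⇒ step 4: BCCACAAAAAAAAAAAAAAAAAAAAAAAAAAAAAAAAAAAAAAAAAAAAAAAAAAAAAAAAAACAAAAAAAAAAAAA ⇒ BC·CA·CA·AAA·CA·AAA·AAA·AAA·AAA·AAA·AAA·AAA·AAA·AAA·AAA·AAA·AAA·AAA·AAA·AAA·AAA·AAA·AAA·AAA·AAA·AAA·AAA·AAA·AAA·AAA·AAA·AAA·AAA·AAA·AAA·AAA·AAA·AAA·AAA·AAA·AAA·AAA·AAA·AAA·AAA·AAA·AAA·AAA·AAA·AAA·AAA·AAA·AAA·AAA·AAA·AAA·AAA·AAA·AAA·AAA·AAA·AAA·AAA·CA·AAA·AAA·AAA·AAA·AAA·AAA·AAA·AAA·AAA·AAA·AAA·AAA·AAA
    A ↦ AAA
    B ↦ BC
    C ↦ CA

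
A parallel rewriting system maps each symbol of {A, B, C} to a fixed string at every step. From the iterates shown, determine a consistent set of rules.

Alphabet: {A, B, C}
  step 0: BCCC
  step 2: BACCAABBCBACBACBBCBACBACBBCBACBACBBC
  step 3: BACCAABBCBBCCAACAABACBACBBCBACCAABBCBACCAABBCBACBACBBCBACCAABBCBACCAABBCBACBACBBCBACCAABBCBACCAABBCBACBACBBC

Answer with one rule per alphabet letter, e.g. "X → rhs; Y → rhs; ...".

  step 2 ⇒ step 3: BACCAABBCBACBACBBCBACBACBBCBACBACBBC ⇒ BAC·CAA·BBC·BBC·CAA·CAA·BAC·BAC·BBC·BAC·CAA·BBC·BAC·CAA·BBC·BAC·BAC·BBC·BAC·CAA·BBC·BAC·CAA·BBC·BAC·BAC·BBC·BAC·CAA·BBC·BAC·CAA·BBC·BAC·BAC·BBC
    A ↦ CAA
    B ↦ BAC
    C ↦ BBC

A->CAA, B->BAC, C->BBC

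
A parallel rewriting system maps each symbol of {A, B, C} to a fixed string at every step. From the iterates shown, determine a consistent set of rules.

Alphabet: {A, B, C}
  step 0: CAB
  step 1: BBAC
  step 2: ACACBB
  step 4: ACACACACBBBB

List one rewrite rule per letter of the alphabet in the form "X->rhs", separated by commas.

  step 1 ⇒ step 2: BBAC ⇒ AC·AC·B·B
    A ↦ B
    B ↦ AC
    C ↦ B

A->B, B->AC, C->B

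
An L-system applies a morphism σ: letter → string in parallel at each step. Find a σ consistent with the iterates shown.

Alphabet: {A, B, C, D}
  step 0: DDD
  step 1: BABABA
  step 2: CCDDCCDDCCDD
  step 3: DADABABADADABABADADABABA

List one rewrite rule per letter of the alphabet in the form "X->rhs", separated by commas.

  step 2 ⇒ step 3: CCDDCCDDCCDD ⇒ DA·DA·BA·BA·DA·DA·BA·BA·DA·DA·BA·BA
    C ↦ DA
    D ↦ BA
  step 1 ⇒ step 2: BABABA ⇒ CC·DD·CC·DD·CC·DD
    A ↦ DD
  step 1 ⇒ step 2: BABABA ⇒ CC·DD·CC·DD·CC·DD
    B ↦ CC

A->DD, B->CC, C->DA, D->BA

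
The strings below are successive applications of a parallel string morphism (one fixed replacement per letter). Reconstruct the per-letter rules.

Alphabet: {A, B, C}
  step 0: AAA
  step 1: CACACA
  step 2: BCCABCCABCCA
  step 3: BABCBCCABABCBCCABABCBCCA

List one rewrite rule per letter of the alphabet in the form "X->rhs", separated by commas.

A->CA, B->BA, C->BC

  step 2 ⇒ step 3: BCCABCCABCCA ⇒ BA·BC·BC·CA·BA·BC·BC·CA·BA·BC·BC·CA
    A ↦ CA
    B ↦ BA
    C ↦ BC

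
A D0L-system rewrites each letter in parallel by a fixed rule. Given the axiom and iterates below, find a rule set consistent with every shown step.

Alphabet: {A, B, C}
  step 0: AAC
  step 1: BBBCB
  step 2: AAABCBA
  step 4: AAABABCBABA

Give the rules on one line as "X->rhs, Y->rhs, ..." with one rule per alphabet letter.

  step 1 ⇒ step 2: BBBCB ⇒ A·A·A·BCB·A
    B ↦ A
    C ↦ BCB
  step 0 ⇒ step 1: AAC ⇒ B·B·BCB
    A ↦ B

A->B, B->A, C->BCB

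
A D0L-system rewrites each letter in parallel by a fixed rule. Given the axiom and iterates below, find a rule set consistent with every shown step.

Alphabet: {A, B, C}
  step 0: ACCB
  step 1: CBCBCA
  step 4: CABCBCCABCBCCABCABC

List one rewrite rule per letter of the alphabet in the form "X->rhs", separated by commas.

A->C, B->A, C->BC

  step 0 ⇒ step 1: ACCB ⇒ C·BC·BC·A
    A ↦ C
    B ↦ A
    C ↦ BC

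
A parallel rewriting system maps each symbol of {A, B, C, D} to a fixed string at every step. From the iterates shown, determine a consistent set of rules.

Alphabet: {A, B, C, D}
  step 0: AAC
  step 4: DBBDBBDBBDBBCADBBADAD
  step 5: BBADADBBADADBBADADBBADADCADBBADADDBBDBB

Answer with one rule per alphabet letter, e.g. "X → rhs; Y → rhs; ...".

A->D, B->AD, C->CA, D->BB

  step 4 ⇒ step 5: DBBDBBDBBDBBCADBBADAD ⇒ BB·AD·AD·BB·AD·AD·BB·AD·AD·BB·AD·AD·CA·D·BB·AD·AD·D·BB·D·BB
    A ↦ D
    B ↦ AD
    C ↦ CA
    D ↦ BB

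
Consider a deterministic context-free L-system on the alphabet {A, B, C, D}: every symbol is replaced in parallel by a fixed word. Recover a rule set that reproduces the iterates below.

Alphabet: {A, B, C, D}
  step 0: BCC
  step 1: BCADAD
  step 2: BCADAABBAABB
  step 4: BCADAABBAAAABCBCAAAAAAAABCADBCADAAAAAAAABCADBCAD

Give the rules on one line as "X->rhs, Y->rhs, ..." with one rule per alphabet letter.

A->AA, B->BC, C->AD, D->BB

  step 1 ⇒ step 2: BCADAD ⇒ BC·AD·AA·BB·AA·BB
    A ↦ AA
    B ↦ BC
    C ↦ AD
    D ↦ BB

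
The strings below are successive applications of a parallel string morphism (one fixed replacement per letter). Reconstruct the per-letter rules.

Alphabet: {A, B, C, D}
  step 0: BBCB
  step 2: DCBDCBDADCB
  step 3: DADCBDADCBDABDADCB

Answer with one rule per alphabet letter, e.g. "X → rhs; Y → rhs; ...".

A->B, B->CB, C->D, D->DA

  step 2 ⇒ step 3: DCBDCBDADCB ⇒ DA·D·CB·DA·D·CB·DA·B·DA·D·CB
    A ↦ B
    B ↦ CB
    C ↦ D
    D ↦ DA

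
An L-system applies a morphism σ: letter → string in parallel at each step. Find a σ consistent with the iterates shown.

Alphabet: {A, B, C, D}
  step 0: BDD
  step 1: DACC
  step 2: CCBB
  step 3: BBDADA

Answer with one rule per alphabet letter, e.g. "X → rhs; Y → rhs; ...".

A->C, B->DA, C->B, D->C

  step 2 ⇒ step 3: CCBB ⇒ B·B·DA·DA
    B ↦ DA
    C ↦ B
  step 1 ⇒ step 2: DACC ⇒ C·C·B·B
    A ↦ C
  step 0 ⇒ step 1: BDD ⇒ DA·C·C
    D ↦ C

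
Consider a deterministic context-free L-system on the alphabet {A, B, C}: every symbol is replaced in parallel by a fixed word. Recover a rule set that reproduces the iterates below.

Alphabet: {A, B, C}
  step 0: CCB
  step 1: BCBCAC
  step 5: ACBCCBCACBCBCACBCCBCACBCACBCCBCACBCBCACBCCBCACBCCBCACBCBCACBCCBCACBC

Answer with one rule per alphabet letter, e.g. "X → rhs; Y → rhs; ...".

A->C, B->AC, C->BC

  step 0 ⇒ step 1: CCB ⇒ BC·BC·AC
    B ↦ AC
    C ↦ BC
    A ↦ C  (constrained at step 1)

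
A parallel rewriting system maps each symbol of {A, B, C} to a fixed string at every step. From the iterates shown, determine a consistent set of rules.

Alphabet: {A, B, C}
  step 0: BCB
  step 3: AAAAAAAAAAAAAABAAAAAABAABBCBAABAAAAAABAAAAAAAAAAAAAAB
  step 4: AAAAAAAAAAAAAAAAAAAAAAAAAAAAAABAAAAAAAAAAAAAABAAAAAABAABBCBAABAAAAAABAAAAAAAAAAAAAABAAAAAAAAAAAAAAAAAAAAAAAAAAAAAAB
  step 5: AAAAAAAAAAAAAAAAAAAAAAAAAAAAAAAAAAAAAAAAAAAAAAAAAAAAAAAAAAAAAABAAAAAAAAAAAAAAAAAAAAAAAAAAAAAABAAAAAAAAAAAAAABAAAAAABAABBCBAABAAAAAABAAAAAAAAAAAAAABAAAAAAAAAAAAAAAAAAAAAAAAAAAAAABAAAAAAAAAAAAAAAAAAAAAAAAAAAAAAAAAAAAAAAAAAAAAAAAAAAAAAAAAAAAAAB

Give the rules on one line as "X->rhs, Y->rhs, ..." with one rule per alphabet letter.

  step 4 ⇒ step 5: AAAAAAAAAAAAAAAAAAAAAAAAAAAAAABAAAAAAAAAAAAAABAAAAAABAABBCBAABAAAAAABAAAAAAAAAAAAAABAAAAAAAAAAAAAAAAAAAAAAAAAAAAAAB ⇒ AA·AA·AA·AA·AA·AA·AA·AA·AA·AA·AA·AA·AA·AA·AA·AA·AA·AA·AA·AA·AA·AA·AA·AA·AA·AA·AA·AA·AA·AA·AAB·AA·AA·AA·AA·AA·AA·AA·AA·AA·AA·AA·AA·AA·AA·AAB·AA·AA·AA·AA·AA·AA·AAB·AA·AA·AAB·AAB·BCB·AAB·AA·AA·AAB·AA·AA·AA·AA·AA·AA·AAB·AA·AA·AA·AA·AA·AA·AA·AA·AA·AA·AA·AA·AA·AA·AAB·AA·AA·AA·AA·AA·AA·AA·AA·AA·AA·AA·AA·AA·AA·AA·AA·AA·AA·AA·AA·AA·AA·AA·AA·AA·AA·AA·AA·AA·AA·AAB
    A ↦ AA
    B ↦ AAB
    C ↦ BCB

A->AA, B->AAB, C->BCB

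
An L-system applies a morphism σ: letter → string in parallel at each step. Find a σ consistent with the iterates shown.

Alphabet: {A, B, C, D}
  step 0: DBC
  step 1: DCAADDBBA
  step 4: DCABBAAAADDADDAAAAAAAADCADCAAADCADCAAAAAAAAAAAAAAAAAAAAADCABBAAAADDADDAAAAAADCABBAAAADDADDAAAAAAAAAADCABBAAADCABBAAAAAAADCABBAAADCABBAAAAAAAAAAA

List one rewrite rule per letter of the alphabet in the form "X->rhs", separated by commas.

  step 0 ⇒ step 1: DBC ⇒ DCA·ADD·BBA
    B ↦ ADD
    C ↦ BBA
    D ↦ DCA
    A ↦ AA  (constrained at step 1)

A->AA, B->ADD, C->BBA, D->DCA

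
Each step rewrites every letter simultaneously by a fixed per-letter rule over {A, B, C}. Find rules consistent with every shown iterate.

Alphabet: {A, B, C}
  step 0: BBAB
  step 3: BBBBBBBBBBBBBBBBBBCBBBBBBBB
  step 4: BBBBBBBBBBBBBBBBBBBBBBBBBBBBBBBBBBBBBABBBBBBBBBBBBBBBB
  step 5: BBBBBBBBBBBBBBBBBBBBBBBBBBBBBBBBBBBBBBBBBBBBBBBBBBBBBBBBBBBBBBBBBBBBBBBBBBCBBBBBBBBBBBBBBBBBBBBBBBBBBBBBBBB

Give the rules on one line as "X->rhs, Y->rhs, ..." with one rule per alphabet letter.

  step 4 ⇒ step 5: BBBBBBBBBBBBBBBBBBBBBBBBBBBBBBBBBBBBBABBBBBBBBBBBBBBBB ⇒ BB·BB·BB·BB·BB·BB·BB·BB·BB·BB·BB·BB·BB·BB·BB·BB·BB·BB·BB·BB·BB·BB·BB·BB·BB·BB·BB·BB·BB·BB·BB·BB·BB·BB·BB·BB·BB·C·BB·BB·BB·BB·BB·BB·BB·BB·BB·BB·BB·BB·BB·BB·BB·BB
    A ↦ C
    B ↦ BB
  step 3 ⇒ step 4: BBBBBBBBBBBBBBBBBBCBBBBBBBB ⇒ BB·BB·BB·BB·BB·BB·BB·BB·BB·BB·BB·BB·BB·BB·BB·BB·BB·BB·BA·BB·BB·BB·BB·BB·BB·BB·BB
    C ↦ BA

A->C, B->BB, C->BA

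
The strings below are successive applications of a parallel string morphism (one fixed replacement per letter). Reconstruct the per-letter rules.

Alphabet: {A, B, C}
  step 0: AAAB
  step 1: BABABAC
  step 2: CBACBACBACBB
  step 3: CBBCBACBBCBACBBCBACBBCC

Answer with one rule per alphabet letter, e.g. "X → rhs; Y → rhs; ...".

A->BA, B->C, C->CBB

  step 2 ⇒ step 3: CBACBACBACBB ⇒ CBB·C·BA·CBB·C·BA·CBB·C·BA·CBB·C·C
    A ↦ BA
    B ↦ C
    C ↦ CBB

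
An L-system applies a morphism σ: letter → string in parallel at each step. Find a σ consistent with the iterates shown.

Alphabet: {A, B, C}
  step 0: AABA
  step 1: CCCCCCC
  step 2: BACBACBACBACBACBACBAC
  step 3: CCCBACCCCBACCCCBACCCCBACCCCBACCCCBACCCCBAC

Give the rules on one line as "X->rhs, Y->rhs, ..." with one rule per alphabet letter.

  step 2 ⇒ step 3: BACBACBACBACBACBACBAC ⇒ C·CC·BAC·C·CC·BAC·C·CC·BAC·C·CC·BAC·C·CC·BAC·C·CC·BAC·C·CC·BAC
    A ↦ CC
    B ↦ C
    C ↦ BAC

A->CC, B->C, C->BAC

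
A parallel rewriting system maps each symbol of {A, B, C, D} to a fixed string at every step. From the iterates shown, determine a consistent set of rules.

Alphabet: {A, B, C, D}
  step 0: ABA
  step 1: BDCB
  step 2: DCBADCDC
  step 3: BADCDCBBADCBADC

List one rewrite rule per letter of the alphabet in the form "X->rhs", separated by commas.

  step 2 ⇒ step 3: DCBADCDC ⇒ BA·DC·DC·B·BA·DC·BA·DC
    A ↦ B
    B ↦ DC
    C ↦ DC
    D ↦ BA

A->B, B->DC, C->DC, D->BA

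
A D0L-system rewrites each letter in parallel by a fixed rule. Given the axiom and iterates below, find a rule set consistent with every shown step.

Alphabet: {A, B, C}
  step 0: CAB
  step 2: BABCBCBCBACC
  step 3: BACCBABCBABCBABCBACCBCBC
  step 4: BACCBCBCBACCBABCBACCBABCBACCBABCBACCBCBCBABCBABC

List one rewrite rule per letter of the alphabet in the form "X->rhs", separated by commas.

  step 3 ⇒ step 4: BACCBABCBABCBABCBACCBCBC ⇒ BA·CC·BC·BC·BA·CC·BA·BC·BA·CC·BA·BC·BA·CC·BA·BC·BA·CC·BC·BC·BA·BC·BA·BC
    A ↦ CC
    B ↦ BA
    C ↦ BC

A->CC, B->BA, C->BC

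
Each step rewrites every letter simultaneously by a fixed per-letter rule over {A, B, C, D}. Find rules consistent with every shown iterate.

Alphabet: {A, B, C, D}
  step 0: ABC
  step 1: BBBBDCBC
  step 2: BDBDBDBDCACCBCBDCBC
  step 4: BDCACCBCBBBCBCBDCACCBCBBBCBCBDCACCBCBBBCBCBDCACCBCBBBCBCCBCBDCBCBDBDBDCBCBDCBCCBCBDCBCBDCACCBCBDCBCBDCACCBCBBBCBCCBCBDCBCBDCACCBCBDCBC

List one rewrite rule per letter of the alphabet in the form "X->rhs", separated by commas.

  step 1 ⇒ step 2: BBBBDCBC ⇒ BD·BD·BD·BD·CAC·CBC·BD·CBC
    B ↦ BD
    C ↦ CBC
    D ↦ CAC
  step 0 ⇒ step 1: ABC ⇒ BBB·BD·CBC
    A ↦ BBB

A->BBB, B->BD, C->CBC, D->CAC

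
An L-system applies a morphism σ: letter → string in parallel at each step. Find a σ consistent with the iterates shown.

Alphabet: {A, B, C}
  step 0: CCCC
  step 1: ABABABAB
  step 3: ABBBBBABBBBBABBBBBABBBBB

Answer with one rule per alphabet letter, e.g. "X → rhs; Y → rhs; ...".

A->C, B->BB, C->AB

  step 0 ⇒ step 1: CCCC ⇒ AB·AB·AB·AB
    C ↦ AB
    A ↦ C  (constrained at step 1)
    B ↦ BB  (constrained at step 1)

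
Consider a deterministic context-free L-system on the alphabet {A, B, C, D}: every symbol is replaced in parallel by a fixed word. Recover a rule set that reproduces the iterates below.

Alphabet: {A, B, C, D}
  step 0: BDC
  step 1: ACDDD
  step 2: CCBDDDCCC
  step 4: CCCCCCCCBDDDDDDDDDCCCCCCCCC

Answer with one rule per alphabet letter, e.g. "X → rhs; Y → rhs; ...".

A->CCB, B->A, C->DDD, D->C

  step 1 ⇒ step 2: ACDDD ⇒ CCB·DDD·C·C·C
    A ↦ CCB
    C ↦ DDD
    D ↦ C
  step 0 ⇒ step 1: BDC ⇒ A·C·DDD
    B ↦ A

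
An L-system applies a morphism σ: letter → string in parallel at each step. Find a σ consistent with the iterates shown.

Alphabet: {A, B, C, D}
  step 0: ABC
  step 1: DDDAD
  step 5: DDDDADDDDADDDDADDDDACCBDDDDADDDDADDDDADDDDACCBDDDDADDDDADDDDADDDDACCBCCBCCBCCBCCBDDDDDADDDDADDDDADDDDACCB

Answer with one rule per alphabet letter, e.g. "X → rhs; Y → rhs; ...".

A->D, B->DDA, C->D, D->CCB

  step 0 ⇒ step 1: ABC ⇒ D·DDA·D
    A ↦ D
    B ↦ DDA
    C ↦ D
    D ↦ CCB  (constrained at step 1)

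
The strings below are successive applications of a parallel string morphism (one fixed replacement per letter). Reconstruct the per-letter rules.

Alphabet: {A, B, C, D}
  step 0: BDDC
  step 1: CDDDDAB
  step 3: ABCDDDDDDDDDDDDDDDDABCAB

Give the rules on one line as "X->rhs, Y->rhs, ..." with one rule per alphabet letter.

A->AB, B->C, C->AB, D->DD

  step 0 ⇒ step 1: BDDC ⇒ C·DD·DD·AB
    B ↦ C
    C ↦ AB
    D ↦ DD
    A ↦ AB  (constrained at step 1)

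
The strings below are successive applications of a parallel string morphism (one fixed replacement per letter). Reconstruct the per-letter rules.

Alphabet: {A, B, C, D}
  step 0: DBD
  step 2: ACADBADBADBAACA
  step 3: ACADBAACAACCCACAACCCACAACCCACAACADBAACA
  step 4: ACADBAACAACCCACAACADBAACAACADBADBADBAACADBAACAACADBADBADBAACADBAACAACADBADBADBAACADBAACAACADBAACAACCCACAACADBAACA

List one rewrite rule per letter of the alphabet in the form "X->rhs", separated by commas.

A->ACA, B->CCC, C->DBA, D->A

  step 3 ⇒ step 4: ACADBAACAACCCACAACCCACAACCCACAACADBAACA ⇒ ACA·DBA·ACA·A·CCC·ACA·ACA·DBA·ACA·ACA·DBA·DBA·DBA·ACA·DBA·ACA·ACA·DBA·DBA·DBA·ACA·DBA·ACA·ACA·DBA·DBA·DBA·ACA·DBA·ACA·ACA·DBA·ACA·A·CCC·ACA·ACA·DBA·ACA
    A ↦ ACA
    B ↦ CCC
    C ↦ DBA
    D ↦ A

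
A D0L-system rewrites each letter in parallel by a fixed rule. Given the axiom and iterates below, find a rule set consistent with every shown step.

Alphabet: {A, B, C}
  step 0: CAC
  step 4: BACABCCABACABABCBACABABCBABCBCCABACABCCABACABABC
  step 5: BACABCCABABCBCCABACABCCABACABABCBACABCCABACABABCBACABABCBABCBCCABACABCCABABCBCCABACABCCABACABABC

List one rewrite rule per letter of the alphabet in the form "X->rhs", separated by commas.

A->CA, B->BA, C->BC

  step 4 ⇒ step 5: BACABCCABACABABCBACABABCBABCBCCABACABCCABACABABC ⇒ BA·CA·BC·CA·BA·BC·BC·CA·BA·CA·BC·CA·BA·CA·BA·BC·BA·CA·BC·CA·BA·CA·BA·BC·BA·CA·BA·BC·BA·BC·BC·CA·BA·CA·BC·CA·BA·BC·BC·CA·BA·CA·BC·CA·BA·CA·BA·BC
    A ↦ CA
    B ↦ BA
    C ↦ BC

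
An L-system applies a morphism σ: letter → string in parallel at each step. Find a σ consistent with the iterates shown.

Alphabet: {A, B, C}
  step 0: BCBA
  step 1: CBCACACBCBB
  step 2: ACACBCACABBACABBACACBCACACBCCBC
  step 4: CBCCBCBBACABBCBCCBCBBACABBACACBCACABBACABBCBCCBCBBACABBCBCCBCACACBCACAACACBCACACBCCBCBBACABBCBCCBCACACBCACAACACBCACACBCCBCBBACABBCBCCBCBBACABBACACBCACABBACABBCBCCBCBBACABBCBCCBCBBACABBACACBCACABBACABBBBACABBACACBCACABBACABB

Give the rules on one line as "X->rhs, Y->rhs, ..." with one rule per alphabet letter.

A->BB, B->CBC, C->ACA

  step 1 ⇒ step 2: CBCACACBCBB ⇒ ACA·CBC·ACA·BB·ACA·BB·ACA·CBC·ACA·CBC·CBC
    A ↦ BB
    B ↦ CBC
    C ↦ ACA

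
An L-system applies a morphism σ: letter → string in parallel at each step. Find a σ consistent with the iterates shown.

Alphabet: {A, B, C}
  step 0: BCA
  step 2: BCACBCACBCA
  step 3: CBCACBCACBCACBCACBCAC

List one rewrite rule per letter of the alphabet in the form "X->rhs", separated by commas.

  step 2 ⇒ step 3: BCACBCACBCA ⇒ C·BCA·C·BCA·C·BCA·C·BCA·C·BCA·C
    A ↦ C
    B ↦ C
    C ↦ BCA

A->C, B->C, C->BCA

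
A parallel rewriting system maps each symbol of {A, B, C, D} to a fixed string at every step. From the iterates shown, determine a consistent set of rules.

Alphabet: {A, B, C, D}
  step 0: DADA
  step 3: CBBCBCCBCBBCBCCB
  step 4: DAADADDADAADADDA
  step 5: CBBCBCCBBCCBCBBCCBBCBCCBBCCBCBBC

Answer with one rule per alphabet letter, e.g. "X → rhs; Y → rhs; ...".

  step 4 ⇒ step 5: DAADADDADAADADDA ⇒ CB·BC·BC·CB·BC·CB·CB·BC·CB·BC·BC·CB·BC·CB·CB·BC
    A ↦ BC
    D ↦ CB
  step 3 ⇒ step 4: CBBCBCCBCBBCBCCB ⇒ D·A·A·D·A·D·D·A·D·A·A·D·A·D·D·A
    B ↦ A
  step 3 ⇒ step 4: CBBCBCCBCBBCBCCB ⇒ D·A·A·D·A·D·D·A·D·A·A·D·A·D·D·A
    C ↦ D

A->BC, B->A, C->D, D->CB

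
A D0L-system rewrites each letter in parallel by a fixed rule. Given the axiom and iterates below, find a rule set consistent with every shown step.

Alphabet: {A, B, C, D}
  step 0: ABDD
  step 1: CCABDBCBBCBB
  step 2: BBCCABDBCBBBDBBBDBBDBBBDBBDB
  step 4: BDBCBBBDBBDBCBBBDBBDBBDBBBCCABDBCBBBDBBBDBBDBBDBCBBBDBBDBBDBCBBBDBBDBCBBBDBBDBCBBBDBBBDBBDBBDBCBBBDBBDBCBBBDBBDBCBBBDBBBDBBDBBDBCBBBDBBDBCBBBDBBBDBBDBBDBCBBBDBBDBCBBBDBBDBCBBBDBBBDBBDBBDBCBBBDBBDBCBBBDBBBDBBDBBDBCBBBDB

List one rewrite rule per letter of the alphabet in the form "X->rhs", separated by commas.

A->CCA, B->BDB, C->B, D->CBB

  step 1 ⇒ step 2: CCABDBCBBCBB ⇒ B·B·CCA·BDB·CBB·BDB·B·BDB·BDB·B·BDB·BDB
    A ↦ CCA
    B ↦ BDB
    C ↦ B
    D ↦ CBB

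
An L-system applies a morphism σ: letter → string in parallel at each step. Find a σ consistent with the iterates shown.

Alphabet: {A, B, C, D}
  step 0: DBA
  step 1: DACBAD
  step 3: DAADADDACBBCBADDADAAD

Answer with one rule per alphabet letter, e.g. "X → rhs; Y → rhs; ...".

A->AD, B->CB, C->B, D->DA

  step 0 ⇒ step 1: DBA ⇒ DA·CB·AD
    A ↦ AD
    B ↦ CB
    D ↦ DA
    C ↦ B  (constrained at step 1)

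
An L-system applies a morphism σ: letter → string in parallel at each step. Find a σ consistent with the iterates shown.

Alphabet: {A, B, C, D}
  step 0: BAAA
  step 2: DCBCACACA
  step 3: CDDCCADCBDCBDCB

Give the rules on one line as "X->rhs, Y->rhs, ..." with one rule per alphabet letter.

  step 2 ⇒ step 3: DCBCACACA ⇒ CD·DC·CA·DC·B·DC·B·DC·B
    A ↦ B
    B ↦ CA
    C ↦ DC
    D ↦ CD

A->B, B->CA, C->DC, D->CD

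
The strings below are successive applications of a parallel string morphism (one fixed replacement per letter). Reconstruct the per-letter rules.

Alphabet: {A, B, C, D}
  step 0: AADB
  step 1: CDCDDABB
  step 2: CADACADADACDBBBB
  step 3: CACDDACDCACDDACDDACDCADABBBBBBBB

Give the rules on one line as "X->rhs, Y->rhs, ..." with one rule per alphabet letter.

A->CD, B->BB, C->CA, D->DA

  step 2 ⇒ step 3: CADACADADACDBBBB ⇒ CA·CD·DA·CD·CA·CD·DA·CD·DA·CD·CA·DA·BB·BB·BB·BB
    A ↦ CD
    B ↦ BB
    C ↦ CA
    D ↦ DA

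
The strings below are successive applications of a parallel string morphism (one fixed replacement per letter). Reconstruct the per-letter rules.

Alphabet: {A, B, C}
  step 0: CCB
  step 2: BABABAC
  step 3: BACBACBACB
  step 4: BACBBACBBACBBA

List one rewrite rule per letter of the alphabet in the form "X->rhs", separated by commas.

A->C, B->BA, C->B

  step 3 ⇒ step 4: BACBACBACB ⇒ BA·C·B·BA·C·B·BA·C·B·BA
    A ↦ C
    B ↦ BA
    C ↦ B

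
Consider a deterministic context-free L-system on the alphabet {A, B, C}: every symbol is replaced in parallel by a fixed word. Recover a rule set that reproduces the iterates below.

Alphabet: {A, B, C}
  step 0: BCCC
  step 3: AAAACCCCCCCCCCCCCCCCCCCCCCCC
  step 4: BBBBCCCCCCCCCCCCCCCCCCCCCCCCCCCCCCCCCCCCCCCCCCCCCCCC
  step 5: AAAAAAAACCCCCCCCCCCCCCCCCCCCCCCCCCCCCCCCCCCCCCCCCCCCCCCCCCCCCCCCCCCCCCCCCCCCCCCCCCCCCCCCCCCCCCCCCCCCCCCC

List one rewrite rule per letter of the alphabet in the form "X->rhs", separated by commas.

A->B, B->AA, C->CC

  step 4 ⇒ step 5: BBBBCCCCCCCCCCCCCCCCCCCCCCCCCCCCCCCCCCCCCCCCCCCCCCCC ⇒ AA·AA·AA·AA·CC·CC·CC·CC·CC·CC·CC·CC·CC·CC·CC·CC·CC·CC·CC·CC·CC·CC·CC·CC·CC·CC·CC·CC·CC·CC·CC·CC·CC·CC·CC·CC·CC·CC·CC·CC·CC·CC·CC·CC·CC·CC·CC·CC·CC·CC·CC·CC
    B ↦ AA
    C ↦ CC
  step 3 ⇒ step 4: AAAACCCCCCCCCCCCCCCCCCCCCCCC ⇒ B·B·B·B·CC·CC·CC·CC·CC·CC·CC·CC·CC·CC·CC·CC·CC·CC·CC·CC·CC·CC·CC·CC·CC·CC·CC·CC
    A ↦ B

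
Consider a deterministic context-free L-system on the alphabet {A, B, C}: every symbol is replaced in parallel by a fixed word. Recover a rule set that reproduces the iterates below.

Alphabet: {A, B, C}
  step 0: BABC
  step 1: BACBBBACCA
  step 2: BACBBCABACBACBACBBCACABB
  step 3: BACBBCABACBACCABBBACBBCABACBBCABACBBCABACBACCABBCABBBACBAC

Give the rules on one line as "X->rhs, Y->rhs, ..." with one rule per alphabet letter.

A->BB, B->BAC, C->CA

  step 2 ⇒ step 3: BACBBCABACBACBACBBCACABB ⇒ BAC·BB·CA·BAC·BAC·CA·BB·BAC·BB·CA·BAC·BB·CA·BAC·BB·CA·BAC·BAC·CA·BB·CA·BB·BAC·BAC
    A ↦ BB
    B ↦ BAC
    C ↦ CA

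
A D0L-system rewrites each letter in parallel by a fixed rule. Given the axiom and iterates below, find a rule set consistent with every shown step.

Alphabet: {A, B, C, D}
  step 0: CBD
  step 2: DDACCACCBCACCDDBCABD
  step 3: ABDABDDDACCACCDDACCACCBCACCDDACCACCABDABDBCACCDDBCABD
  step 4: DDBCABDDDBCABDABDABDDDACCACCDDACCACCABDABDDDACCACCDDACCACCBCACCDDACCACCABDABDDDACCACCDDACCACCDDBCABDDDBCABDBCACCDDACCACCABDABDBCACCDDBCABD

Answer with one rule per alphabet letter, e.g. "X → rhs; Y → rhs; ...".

  step 3 ⇒ step 4: ABDABDDDACCACCDDACCACCBCACCDDACCACCABDABDBCACCDDBCABD ⇒ DD·BC·ABD·DD·BC·ABD·ABD·ABD·DD·ACC·ACC·DD·ACC·ACC·ABD·ABD·DD·ACC·ACC·DD·ACC·ACC·BC·ACC·DD·ACC·ACC·ABD·ABD·DD·ACC·ACC·DD·ACC·ACC·DD·BC·ABD·DD·BC·ABD·BC·ACC·DD·ACC·ACC·ABD·ABD·BC·ACC·DD·BC·ABD
    A ↦ DD
    B ↦ BC
    C ↦ ACC
    D ↦ ABD

A->DD, B->BC, C->ACC, D->ABD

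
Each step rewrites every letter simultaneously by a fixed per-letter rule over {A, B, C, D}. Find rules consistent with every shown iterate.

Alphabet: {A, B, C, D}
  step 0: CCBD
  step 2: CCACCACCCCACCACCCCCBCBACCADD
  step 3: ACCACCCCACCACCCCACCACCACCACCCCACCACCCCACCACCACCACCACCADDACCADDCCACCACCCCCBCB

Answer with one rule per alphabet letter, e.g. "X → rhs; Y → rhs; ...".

A->CC, B->ADD, C->ACC, D->CB

  step 2 ⇒ step 3: CCACCACCCCACCACCCCCBCBACCADD ⇒ ACC·ACC·CC·ACC·ACC·CC·ACC·ACC·ACC·ACC·CC·ACC·ACC·CC·ACC·ACC·ACC·ACC·ACC·ADD·ACC·ADD·CC·ACC·ACC·CC·CB·CB
    A ↦ CC
    B ↦ ADD
    C ↦ ACC
    D ↦ CB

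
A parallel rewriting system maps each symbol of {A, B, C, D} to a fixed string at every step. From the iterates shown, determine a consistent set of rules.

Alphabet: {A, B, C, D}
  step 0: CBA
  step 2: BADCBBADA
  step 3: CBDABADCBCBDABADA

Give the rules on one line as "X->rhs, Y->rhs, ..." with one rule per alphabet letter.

  step 2 ⇒ step 3: BADCBBADA ⇒ CB·DA·BA·D·CB·CB·DA·BA·DA
    A ↦ DA
    B ↦ CB
    C ↦ D
    D ↦ BA

A->DA, B->CB, C->D, D->BA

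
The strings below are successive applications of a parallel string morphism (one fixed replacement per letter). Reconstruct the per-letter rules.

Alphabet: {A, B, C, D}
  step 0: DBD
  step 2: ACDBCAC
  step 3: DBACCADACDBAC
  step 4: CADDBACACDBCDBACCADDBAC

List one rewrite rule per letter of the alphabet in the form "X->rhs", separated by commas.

A->DB, B->AD, C->AC, D->C

  step 3 ⇒ step 4: DBACCADACDBAC ⇒ C·AD·DB·AC·AC·DB·C·DB·AC·C·AD·DB·AC
    A ↦ DB
    B ↦ AD
    C ↦ AC
    D ↦ C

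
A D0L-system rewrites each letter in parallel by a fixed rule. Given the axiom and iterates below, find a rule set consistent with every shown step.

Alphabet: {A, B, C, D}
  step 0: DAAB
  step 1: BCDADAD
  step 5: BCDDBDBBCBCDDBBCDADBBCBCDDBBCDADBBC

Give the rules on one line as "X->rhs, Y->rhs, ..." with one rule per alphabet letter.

  step 0 ⇒ step 1: DAAB ⇒ BC·DA·DA·D
    A ↦ DA
    B ↦ D
    D ↦ BC
    C ↦ B  (constrained at step 1)

A->DA, B->D, C->B, D->BC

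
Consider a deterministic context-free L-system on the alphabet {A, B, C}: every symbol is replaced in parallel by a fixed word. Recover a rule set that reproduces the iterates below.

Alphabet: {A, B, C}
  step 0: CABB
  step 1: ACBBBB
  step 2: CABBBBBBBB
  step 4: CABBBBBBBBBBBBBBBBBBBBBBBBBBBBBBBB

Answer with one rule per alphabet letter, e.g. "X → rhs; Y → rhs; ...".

A->C, B->BB, C->A

  step 1 ⇒ step 2: ACBBBB ⇒ C·A·BB·BB·BB·BB
    A ↦ C
    B ↦ BB
    C ↦ A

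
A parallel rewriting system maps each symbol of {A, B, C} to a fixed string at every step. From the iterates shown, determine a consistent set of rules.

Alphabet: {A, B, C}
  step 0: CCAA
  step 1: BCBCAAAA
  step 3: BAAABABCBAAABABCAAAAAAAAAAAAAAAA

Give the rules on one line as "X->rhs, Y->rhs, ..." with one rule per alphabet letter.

  step 0 ⇒ step 1: CCAA ⇒ BC·BC·AA·AA
    A ↦ AA
    C ↦ BC
    B ↦ BA  (constrained at step 1)

A->AA, B->BA, C->BC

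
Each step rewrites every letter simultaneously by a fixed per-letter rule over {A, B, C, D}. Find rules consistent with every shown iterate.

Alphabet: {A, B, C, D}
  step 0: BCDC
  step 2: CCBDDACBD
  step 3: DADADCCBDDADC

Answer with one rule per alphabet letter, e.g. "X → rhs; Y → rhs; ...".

A->BD, B->D, C->DA, D->C

  step 2 ⇒ step 3: CCBDDACBD ⇒ DA·DA·D·C·C·BD·DA·D·C
    A ↦ BD
    B ↦ D
    C ↦ DA
    D ↦ C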